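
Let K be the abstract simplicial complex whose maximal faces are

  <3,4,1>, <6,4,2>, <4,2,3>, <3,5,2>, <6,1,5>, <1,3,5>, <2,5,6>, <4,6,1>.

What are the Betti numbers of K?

b_0 = 1, b_1 = 0, b_2 = 1.

K has 6 vertices, 12 edges, 8 triangles.
rank ∂_0 = 0, rank ∂_1 = 5 ⇒ b_0 = 6 − 0 − 5 = 1; all invariant factors of ∂_1 are 1 so no torsion. So H_0 ≅ Z.
rank ∂_1 = 5, rank ∂_2 = 7 ⇒ b_1 = 12 − 5 − 7 = 0; all invariant factors of ∂_2 are 1 so no torsion. So H_1 ≅ 0.
rank ∂_2 = 7, rank ∂_3 = 0 ⇒ b_2 = 8 − 7 − 0 = 1. So H_2 ≅ Z.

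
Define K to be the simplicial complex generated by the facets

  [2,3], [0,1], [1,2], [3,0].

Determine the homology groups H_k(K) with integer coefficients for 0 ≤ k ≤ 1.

H_0 ≅ Z,  H_1 ≅ Z.

Order the vertices as 0 < 1 < 2 < 3. Listing each simplex with vertices in this order, K has dimension 1 with simplices:

  0-simplices (4): [0], [1], [2], [3]
  1-simplices (4): [0,1], [0,3], [1,2], [2,3]

giving chain groups C_0 ≅ Z^4, C_1 ≅ Z^4.

∂_1: C_1 → C_0 maps an edge to its endpoints' difference, ∂[p,q] = q − p. For instance
  ∂[0,3] = [3] − [0].
The resulting 4×4 matrix has rank 3, and its Smith normal form has invariant factors (1,1,1).

Computing H_k = (kernel of ∂_k) / (image of ∂_{k+1}):

  H_0: rank C_0 − rank ∂_1 = 4 − 3 = 1, and the invariant factors of ∂_1 are all 1, so H_0 ≅ Z.
  H_1: rank ker ∂_1 − rank ∂_2 = (4 − 3) − 0 = 1, and there is no ∂_2, so H_1 ≅ Z.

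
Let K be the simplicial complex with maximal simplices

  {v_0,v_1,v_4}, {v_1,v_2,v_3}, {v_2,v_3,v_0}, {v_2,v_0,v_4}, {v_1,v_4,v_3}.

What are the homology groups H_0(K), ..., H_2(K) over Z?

Order the vertices as v_0 < v_1 < v_2 < v_3 < v_4. Listing each simplex with vertices in this order, K has dimension 2 with simplices:

  0-simplices (5): [v_0], [v_1], [v_2], [v_3], [v_4]
  1-simplices (10): [v_0,v_1], [v_0,v_2], [v_0,v_3], [v_0,v_4], [v_1,v_2], [v_1,v_3], [v_1,v_4], [v_2,v_3], [v_2,v_4], [v_3,v_4]
  2-simplices (5): [v_0,v_1,v_4], [v_0,v_2,v_3], [v_0,v_2,v_4], [v_1,v_2,v_3], [v_1,v_3,v_4]

so the chain groups are C_0 ≅ Z^5, C_1 ≅ Z^10, C_2 ≅ Z^5.

∂_1: C_1 → C_0 is given by ∂[p,q] = [q] − [p]. For instance
  ∂[v_3,v_4] = [v_4] − [v_3].
The resulting 5×10 matrix has rank 4, and its Smith normal form has invariant factors (1,1,1,1).

∂_2: C_2 → C_1 acts by ∂[p,q,r] = [q,r] − [p,r] + [p,q]. For instance
  ∂[v_0,v_2,v_4] = [v_2,v_4] − [v_0,v_4] + [v_0,v_2],
  ∂[v_1,v_3,v_4] = [v_3,v_4] − [v_1,v_4] + [v_1,v_3].
The 10×5 boundary matrix has rank 5 and Smith normal form diag(1,1,1,1,1).

Reading off H_k = ker ∂_k / im ∂_{k+1}:

  H_0: rank C_0 − rank ∂_1 = 5 − 4 = 1, and the invariant factors of ∂_1 are all 1, so H_0 = Z.
  H_1: rank ker ∂_1 − rank ∂_2 = (10 − 4) − 5 = 1, and the invariant factors of ∂_2 are all 1, so H_1 = Z.
  H_2: rank ker ∂_2 − rank ∂_3 = (5 − 5) − 0 = 0, and there is no ∂_3, so H_2 = 0.

H_0 = Z,  H_1 = Z,  H_2 = 0.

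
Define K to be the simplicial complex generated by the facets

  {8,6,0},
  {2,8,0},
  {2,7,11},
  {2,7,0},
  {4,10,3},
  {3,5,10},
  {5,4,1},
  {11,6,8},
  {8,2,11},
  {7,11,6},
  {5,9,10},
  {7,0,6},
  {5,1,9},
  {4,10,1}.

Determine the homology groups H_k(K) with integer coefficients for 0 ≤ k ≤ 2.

K has 12 vertices, 24 edges, 14 triangles.
rank ∂_0 = 0, rank ∂_1 = 10 ⇒ b_0 = 12 − 0 − 10 = 2; all invariant factors of ∂_1 are 1 so no torsion. So H_0 = Z^2.
rank ∂_1 = 10, rank ∂_2 = 13 ⇒ b_1 = 24 − 10 − 13 = 1; all invariant factors of ∂_2 are 1 so no torsion. So H_1 = Z.
rank ∂_2 = 13, rank ∂_3 = 0 ⇒ b_2 = 14 − 13 − 0 = 1. So H_2 = Z.

H_0 ≅ Z^2,  H_1 ≅ Z,  H_2 ≅ Z.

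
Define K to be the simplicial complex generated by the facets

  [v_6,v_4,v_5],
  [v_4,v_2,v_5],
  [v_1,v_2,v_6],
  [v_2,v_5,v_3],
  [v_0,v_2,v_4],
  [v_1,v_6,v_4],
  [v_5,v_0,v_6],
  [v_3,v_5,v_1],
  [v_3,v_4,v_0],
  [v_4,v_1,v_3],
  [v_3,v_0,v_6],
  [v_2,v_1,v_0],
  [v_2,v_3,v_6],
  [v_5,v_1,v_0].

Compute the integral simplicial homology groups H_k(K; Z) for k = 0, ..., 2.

H_0 ≅ Z,  H_1 ≅ Z^2,  H_2 ≅ Z.

Take the total order v_0 < v_1 < v_2 < v_3 < v_4 < v_5 < v_6 on the vertex set. Then K (dimension 2) consists of the simplices:

  0-simplices (7): [v_0], [v_1], [v_2], [v_3], [v_4], [v_5], [v_6]
  1-simplices (21): (21 of them)
  2-simplices (14): (14 of them)

Hence C_0 ≅ Z^7, C_1 ≅ Z^21, C_2 ≅ Z^14.

The boundary map ∂_1: C_1 → C_0 sends each edge [p,q] (with p < q) to q − p. For instance
  ∂[v_2,v_4] = [v_4] − [v_2].
The resulting 7×21 matrix has rank 6, and its Smith normal form has invariant factors (1,1,1,1,1,1).

∂_2: C_2 → C_1 sends each 2-simplex [p,q,r] to [q,r] − [p,r] + [p,q]. For instance
  ∂[v_2,v_3,v_6] = [v_3,v_6] − [v_2,v_6] + [v_2,v_3],
  ∂[v_2,v_3,v_5] = [v_3,v_5] − [v_2,v_5] + [v_2,v_3].
The 21×14 boundary matrix has rank 13 and Smith normal form diag(1,1,1,1,1,1,1,1,1,1,1,1,1).

From H_k ≅ ker(∂_k) / im(∂_{k+1}) we obtain:

  H_0: rank C_0 − rank ∂_1 = 7 − 6 = 1, and the invariant factors of ∂_1 are all 1, so H_0 ≅ Z.
  H_1: rank ker ∂_1 − rank ∂_2 = (21 − 6) − 13 = 2, and the invariant factors of ∂_2 are all 1, so H_1 ≅ Z^2.
  H_2: rank ker ∂_2 − rank ∂_3 = (14 − 13) − 0 = 1, and there is no ∂_3, so H_2 ≅ Z.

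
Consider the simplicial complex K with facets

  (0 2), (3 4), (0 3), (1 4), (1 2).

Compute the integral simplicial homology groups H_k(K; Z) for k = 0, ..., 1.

Fix the vertex order 0 < 1 < 2 < 3 < 4 and write every simplex with vertices in increasing order. Then dim K = 1 and the simplices of K are:

  0-simplices (5): [0], [1], [2], [3], [4]
  1-simplices (5): [0,2], [0,3], [1,2], [1,4], [3,4]

giving chain groups C_0 ≅ Z^5, C_1 ≅ Z^5.

The boundary map ∂_1: C_1 → C_0 sends each edge [p,q] (with p < q) to q − p. For instance
  ∂[3,4] = [4] − [3].
As a 5×5 matrix over Z this has rank 4, with invariant factors (1,1,1,1).

Computing H_k = (kernel of ∂_k) / (image of ∂_{k+1}):

  H_0: rank C_0 − rank ∂_1 = 5 − 4 = 1, and the invariant factors of ∂_1 are all 1, so H_0 = Z.
  H_1: rank ker ∂_1 − rank ∂_2 = (5 − 4) − 0 = 1, and there is no ∂_2, so H_1 = Z.

As a check, the Euler characteristic is 5 − 5 = 0, which agrees with 1 − 1 = 0.

H_0 ≅ Z,  H_1 ≅ Z.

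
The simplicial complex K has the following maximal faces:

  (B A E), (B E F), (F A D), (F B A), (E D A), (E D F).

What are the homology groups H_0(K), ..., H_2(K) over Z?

Fix the vertex order A < B < D < E < F and write every simplex with vertices in increasing order. Then dim K = 2 and the simplices of K are:

  0-simplices (5): A, B, D, E, F
  1-simplices (9): AB, AD, AE, AF, BE, BF, DE, DF, EF
  2-simplices (6): ABE, ABF, ADE, ADF, BEF, DEF

so the chain groups are C_0 ≅ Z^5, C_1 ≅ Z^9, C_2 ≅ Z^6.

Boundary ∂_1: C_1 → C_0 sends each edge [p,q] (with p < q) to q − p. For instance
  ∂BF = F − B.
This gives a 5×9 integer matrix of rank 4; reducing to Smith normal form yields diagonal entries (1,1,1,1).

Boundary ∂_2: C_2 → C_1 maps a triangle to the signed sum of its edges. For instance
  ∂DEF = EF − DF + DE,
  ∂ADF = DF − AF + AD.
This gives a 9×6 integer matrix of rank 5; reducing to Smith normal form yields diagonal entries (1,1,1,1,1).

Now H_k = ker ∂_k / im ∂_{k+1}, so:

  H_0: rank C_0 − rank ∂_1 = 5 − 4 = 1, and the invariant factors of ∂_1 are all 1, so H_0 = Z.
  H_1: rank ker ∂_1 − rank ∂_2 = (9 − 4) − 5 = 0, and the invariant factors of ∂_2 are all 1, so H_1 = 0.
  H_2: rank ker ∂_2 − rank ∂_3 = (6 − 5) − 0 = 1, and there is no ∂_3, so H_2 = Z.

H_0 = Z,  H_1 = 0,  H_2 = Z.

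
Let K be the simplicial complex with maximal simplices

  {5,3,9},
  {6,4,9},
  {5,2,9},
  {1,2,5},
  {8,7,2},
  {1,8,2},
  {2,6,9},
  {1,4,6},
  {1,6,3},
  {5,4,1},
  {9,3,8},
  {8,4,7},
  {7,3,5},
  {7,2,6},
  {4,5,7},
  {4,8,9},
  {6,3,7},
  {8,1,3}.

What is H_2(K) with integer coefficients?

K has 9 vertices, 27 edges, 18 triangles.
rank ∂_2 = 17, rank ∂_3 = 0 ⇒ b_2 = 18 − 17 − 0 = 1. So H_2 = Z.

H_2 = Z.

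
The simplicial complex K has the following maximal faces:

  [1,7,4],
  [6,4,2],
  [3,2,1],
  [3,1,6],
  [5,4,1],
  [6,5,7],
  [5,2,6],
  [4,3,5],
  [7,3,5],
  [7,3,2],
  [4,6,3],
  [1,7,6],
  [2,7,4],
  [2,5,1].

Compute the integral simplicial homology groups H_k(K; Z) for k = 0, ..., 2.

H_0 ≅ Z,  H_1 ≅ Z^2,  H_2 ≅ Z.

Fix the vertex order 1 < 2 < 3 < 4 < 5 < 6 < 7 and write every simplex with vertices in increasing order. Then dim K = 2 and the simplices of K are:

  0-simplices (7): [1], [2], [3], [4], [5], [6], [7]
  1-simplices (21): [1,2], [1,3], [1,4], [1,5], [1,6], [1,7], [2,3], [2,4], [2,5], [2,6], [2,7], [3,4], [3,5], [3,6], [3,7], [4,5], [4,6], [4,7], [5,6], [5,7], [6,7]
  2-simplices (14): [1,2,3], [1,2,5], [1,3,6], [1,4,5], [1,4,7], [1,6,7], [2,3,7], [2,4,6], [2,4,7], [2,5,6], [3,4,5], [3,4,6], [3,5,7], [5,6,7]

so the chain groups are C_0 ≅ Z^7, C_1 ≅ Z^21, C_2 ≅ Z^14.

The boundary map ∂_1: C_1 → C_0 maps an edge to its endpoints' difference, ∂[p,q] = q − p. For instance
  ∂[2,3] = [3] − [2].
The resulting 7×21 matrix has rank 6, and its Smith normal form has invariant factors (1,1,1,1,1,1).

Boundary ∂_2: C_2 → C_1 acts by ∂[p,q,r] = [q,r] − [p,r] + [p,q]. For instance
  ∂[2,3,7] = [3,7] − [2,7] + [2,3],
  ∂[1,6,7] = [6,7] − [1,7] + [1,6].
As a 21×14 matrix over Z this has rank 13, with invariant factors (1,1,1,1,1,1,1,1,1,1,1,1,1).

Reading off H_k = ker ∂_k / im ∂_{k+1}:

  H_0: rank C_0 − rank ∂_1 = 7 − 6 = 1, and the invariant factors of ∂_1 are all 1, so H_0 ≅ Z.
  H_1: rank ker ∂_1 − rank ∂_2 = (21 − 6) − 13 = 2, and the invariant factors of ∂_2 are all 1, so H_1 ≅ Z^2.
  H_2: rank ker ∂_2 − rank ∂_3 = (14 − 13) − 0 = 1, and there is no ∂_3, so H_2 ≅ Z.

As a check, the Euler characteristic is 7 − 21 + 14 = 0, which agrees with 1 − 2 + 1 = 0.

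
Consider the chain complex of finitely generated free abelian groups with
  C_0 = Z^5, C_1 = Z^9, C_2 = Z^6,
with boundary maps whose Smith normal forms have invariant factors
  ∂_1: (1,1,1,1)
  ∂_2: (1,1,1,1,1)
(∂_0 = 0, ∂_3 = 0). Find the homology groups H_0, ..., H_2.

H_0 = Z,  H_1 = 0,  H_2 = Z.

H_0: b_0 = 5 − 0 − 4 = 1; torsion from ∂_1 factors > 1: none. So H_0 = Z.
H_1: b_1 = 9 − 4 − 5 = 0; torsion from ∂_2 factors > 1: none. So H_1 = 0.
H_2: b_2 = 6 − 5 − 0 = 1; torsion from ∂_3 factors > 1: none. So H_2 = Z.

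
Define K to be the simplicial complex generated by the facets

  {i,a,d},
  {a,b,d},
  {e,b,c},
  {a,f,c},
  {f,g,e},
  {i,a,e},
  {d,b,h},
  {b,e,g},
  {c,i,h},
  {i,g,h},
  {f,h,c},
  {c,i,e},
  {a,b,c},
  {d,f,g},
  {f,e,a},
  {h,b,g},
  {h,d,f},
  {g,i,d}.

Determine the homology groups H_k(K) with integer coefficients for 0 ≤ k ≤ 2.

Take the total order a < b < c < d < e < f < g < h < i on the vertex set. Then K (dimension 2) consists of the simplices:

  0-simplices (9): a, b, c, d, e, f, g, h, i
  1-simplices (27): ab, ac, ad, ae, af, ai, bc, bd, be, bg, bh, ce, cf, ch, ci, df, dg, dh, di, ef, eg, ei, fg, fh, gh, gi, hi
  2-simplices (18): abc, abd, acf, adi, aef, aei, bce, bdh, beg, bgh, cei, cfh, chi, dfg, dfh, dgi, efg, ghi

Hence C_0 ≅ Z^9, C_1 ≅ Z^27, C_2 ≅ Z^18.

Boundary ∂_1: C_1 → C_0 sends each edge [p,q] (with p < q) to q − p. For instance
  ∂ad = d − a.
As a 9×27 matrix over Z this has rank 8, with invariant factors (1,1,1,1,1,1,1,1).

Boundary ∂_2: C_2 → C_1 maps a triangle to the signed sum of its edges. For instance
  ∂cei = ei − ci + ce,
  ∂dfh = fh − dh + df.
This gives a 27×18 integer matrix of rank 18; reducing to Smith normal form yields diagonal entries (1,1,1,1,1,1,1,1,1,1,1,1,1,1,1,1,1,2).

From H_k ≅ ker(∂_k) / im(∂_{k+1}) we obtain:

  H_0: rank C_0 − rank ∂_1 = 9 − 8 = 1, and the invariant factors of ∂_1 are all 1, so H_0 ≅ Z.
  H_1: rank ker ∂_1 − rank ∂_2 = (27 − 8) − 18 = 1, and ∂_2 has invariant factor 2 > 1, so H_1 ≅ Z ⊕ Z/2Z.
  H_2: rank ker ∂_2 − rank ∂_3 = (18 − 18) − 0 = 0, and there is no ∂_3, so H_2 ≅ 0.

(K is a triangulation of the Klein bottle.)

H_0 = Z,  H_1 = Z ⊕ Z/2Z,  H_2 = 0.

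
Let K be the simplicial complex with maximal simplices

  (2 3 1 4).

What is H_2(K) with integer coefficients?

H_2 ≅ 0.

K has 4 vertices, 6 edges, 4 triangles, 1 3-simplex.
rank ∂_2 = 3, rank ∂_3 = 1 ⇒ b_2 = 4 − 3 − 1 = 0; all invariant factors of ∂_3 are 1 so no torsion. So H_2 = 0.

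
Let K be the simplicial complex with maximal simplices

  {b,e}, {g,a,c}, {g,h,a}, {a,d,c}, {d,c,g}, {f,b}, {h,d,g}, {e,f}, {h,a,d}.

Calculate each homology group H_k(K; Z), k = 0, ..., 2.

K has 8 vertices, 12 edges, 6 triangles.
rank ∂_0 = 0, rank ∂_1 = 6 ⇒ b_0 = 8 − 0 − 6 = 2; all invariant factors of ∂_1 are 1 so no torsion. So H_0 ≅ Z^2.
rank ∂_1 = 6, rank ∂_2 = 5 ⇒ b_1 = 12 − 6 − 5 = 1; all invariant factors of ∂_2 are 1 so no torsion. So H_1 ≅ Z.
rank ∂_2 = 5, rank ∂_3 = 0 ⇒ b_2 = 6 − 5 − 0 = 1. So H_2 ≅ Z.

H_0 ≅ Z^2,  H_1 ≅ Z,  H_2 ≅ Z.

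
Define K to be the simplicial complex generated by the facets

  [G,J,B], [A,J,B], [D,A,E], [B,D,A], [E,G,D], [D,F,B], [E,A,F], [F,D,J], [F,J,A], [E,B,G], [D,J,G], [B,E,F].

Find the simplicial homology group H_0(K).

Order the vertices as A < B < D < E < F < G < J. Listing each simplex with vertices in this order, K has dimension 2 with simplices:

  0-simplices (7): A, B, D, E, F, G, J
  1-simplices (18): AB, AD, AE, AF, AJ, BD, BE, BF, BG, BJ, DE, DF, DG, DJ, EF, EG, FJ, GJ
  2-simplices (12): ABD, ABJ, ADE, AEF, AFJ, BDF, BEF, BEG, BGJ, DEG, DFJ, DGJ

giving chain groups C_0 ≅ Z^7, C_1 ≅ Z^18, C_2 ≅ Z^12.

The boundary map ∂_1: C_1 → C_0 sends each edge [p,q] (with p < q) to q − p.
As a 7×18 matrix over Z this has rank 6, with invariant factors (1,1,1,1,1,1).

The boundary map ∂_2: C_2 → C_1 maps a triangle to the signed sum of its edges. For instance
  ∂BGJ = GJ − BJ + BG,
  ∂DFJ = FJ − DJ + DF.
This gives a 18×12 integer matrix of rank 12; reducing to Smith normal form yields diagonal entries (1,1,1,1,1,1,1,1,1,1,1,2).

Reading off H_k = ker ∂_k / im ∂_{k+1}:

  H_0: rank C_0 − rank ∂_1 = 7 − 6 = 1, and the invariant factors of ∂_1 are all 1, so H_0 ≅ Z.

(K is a triangulation of the real projective plane RP^2.)

H_0 = Z.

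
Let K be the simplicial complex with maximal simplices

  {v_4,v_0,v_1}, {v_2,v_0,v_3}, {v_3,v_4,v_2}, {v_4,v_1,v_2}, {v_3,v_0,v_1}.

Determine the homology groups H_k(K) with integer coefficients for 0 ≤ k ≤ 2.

H_0 ≅ Z,  H_1 ≅ Z,  H_2 = 0.

Take the total order v_0 < v_1 < v_2 < v_3 < v_4 on the vertex set. Then K (dimension 2) consists of the simplices:

  0-simplices (5): [v_0], [v_1], [v_2], [v_3], [v_4]
  1-simplices (10): [v_0,v_1], [v_0,v_2], [v_0,v_3], [v_0,v_4], [v_1,v_2], [v_1,v_3], [v_1,v_4], [v_2,v_3], [v_2,v_4], [v_3,v_4]
  2-simplices (5): [v_0,v_1,v_3], [v_0,v_1,v_4], [v_0,v_2,v_3], [v_1,v_2,v_4], [v_2,v_3,v_4]

giving chain groups C_0 ≅ Z^5, C_1 ≅ Z^10, C_2 ≅ Z^5.

The boundary map ∂_1: C_1 → C_0 sends each edge [p,q] (with p < q) to q − p. For instance
  ∂[v_2,v_4] = [v_4] − [v_2].
The resulting 5×10 matrix has rank 4, and its Smith normal form has invariant factors (1,1,1,1).

Boundary ∂_2: C_2 → C_1 acts by ∂[p,q,r] = [q,r] − [p,r] + [p,q]. For instance
  ∂[v_0,v_1,v_3] = [v_1,v_3] − [v_0,v_3] + [v_0,v_1],
  ∂[v_0,v_2,v_3] = [v_2,v_3] − [v_0,v_3] + [v_0,v_2].
The 10×5 boundary matrix has rank 5 and Smith normal form diag(1,1,1,1,1).

Now H_k = ker ∂_k / im ∂_{k+1}, so:

  H_0: rank C_0 − rank ∂_1 = 5 − 4 = 1, and the invariant factors of ∂_1 are all 1, so H_0 ≅ Z.
  H_1: rank ker ∂_1 − rank ∂_2 = (10 − 4) − 5 = 1, and the invariant factors of ∂_2 are all 1, so H_1 ≅ Z.
  H_2: rank ker ∂_2 − rank ∂_3 = (5 − 5) − 0 = 0, and there is no ∂_3, so H_2 ≅ 0.

As a check, the Euler characteristic is 5 − 10 + 5 = 0, which agrees with 1 − 1 + 0 = 0.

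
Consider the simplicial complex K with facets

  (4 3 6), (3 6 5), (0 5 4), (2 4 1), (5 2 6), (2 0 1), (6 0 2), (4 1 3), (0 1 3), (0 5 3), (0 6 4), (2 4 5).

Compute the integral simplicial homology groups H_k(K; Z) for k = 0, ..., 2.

K has 7 vertices, 18 edges, 12 triangles.
rank ∂_0 = 0, rank ∂_1 = 6 ⇒ b_0 = 7 − 0 − 6 = 1; all invariant factors of ∂_1 are 1 so no torsion. So H_0 ≅ Z.
rank ∂_1 = 6, rank ∂_2 = 12 ⇒ b_1 = 18 − 6 − 12 = 0; ∂_2 has invariant factor(s) [2] giving torsion. So H_1 ≅ Z/2.
rank ∂_2 = 12, rank ∂_3 = 0 ⇒ b_2 = 12 − 12 − 0 = 0. So H_2 ≅ 0.

H_0 ≅ Z,  H_1 ≅ Z/2,  H_2 = 0.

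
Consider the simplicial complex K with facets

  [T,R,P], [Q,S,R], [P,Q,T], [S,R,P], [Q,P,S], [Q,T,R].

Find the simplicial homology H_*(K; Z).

Take the total order P < Q < R < S < T on the vertex set. Then K (dimension 2) consists of the simplices:

  0-simplices (5): P, Q, R, S, T
  1-simplices (9): PQ, PR, PS, PT, QR, QS, QT, RS, RT
  2-simplices (6): PQS, PQT, PRS, PRT, QRS, QRT

Hence C_0 ≅ Z^5, C_1 ≅ Z^9, C_2 ≅ Z^6.

∂_1: C_1 → C_0 is given by ∂[p,q] = [q] − [p].
This gives a 5×9 integer matrix of rank 4; reducing to Smith normal form yields diagonal entries (1,1,1,1).

The boundary map ∂_2: C_2 → C_1 sends each 2-simplex [p,q,r] to [q,r] − [p,r] + [p,q]. For instance
  ∂PRS = RS − PS + PR,
  ∂QRS = RS − QS + QR.
The resulting 9×6 matrix has rank 5, and its Smith normal form has invariant factors (1,1,1,1,1).

Computing H_k = (kernel of ∂_k) / (image of ∂_{k+1}):

  H_0: rank C_0 − rank ∂_1 = 5 − 4 = 1, and the invariant factors of ∂_1 are all 1, so H_0 ≅ Z.
  H_1: rank ker ∂_1 − rank ∂_2 = (9 − 4) − 5 = 0, and the invariant factors of ∂_2 are all 1, so H_1 ≅ 0.
  H_2: rank ker ∂_2 − rank ∂_3 = (6 − 5) − 0 = 1, and there is no ∂_3, so H_2 ≅ Z.

As a check, the Euler characteristic is 5 − 9 + 6 = 2, which agrees with 1 − 0 + 1 = 2.

H_0 ≅ Z,  H_1 = 0,  H_2 ≅ Z.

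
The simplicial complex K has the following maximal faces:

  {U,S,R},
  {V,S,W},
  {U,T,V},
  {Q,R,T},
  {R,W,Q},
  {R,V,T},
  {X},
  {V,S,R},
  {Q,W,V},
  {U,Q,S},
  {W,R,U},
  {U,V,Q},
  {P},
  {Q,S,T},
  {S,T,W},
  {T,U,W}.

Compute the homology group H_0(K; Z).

We work with the vertex ordering P < Q < R < S < T < U < V < W < X. The simplices of K, each written with vertices in increasing order, are:

  0-simplices (9): P, Q, R, S, T, U, V, W, X
  1-simplices (21): QR, QS, QT, QU, QV, QW, RS, RT, RU, RV, RW, ST, SU, SV, SW, TU, TV, TW, UV, UW, VW
  2-simplices (14): QRT, QRW, QST, QSU, QUV, QVW, RSU, RSV, RTV, RUW, STW, SVW, TUV, TUW

so the chain groups are C_0 ≅ Z^9, C_1 ≅ Z^21, C_2 ≅ Z^14.

∂_1: C_1 → C_0 sends each edge [p,q] (with p < q) to q − p.
The resulting 9×21 matrix has rank 6, and its Smith normal form has invariant factors (1,1,1,1,1,1).

The boundary map ∂_2: C_2 → C_1 maps a triangle to the signed sum of its edges. For instance
  ∂TUV = UV − TV + TU,
  ∂STW = TW − SW + ST.
The 21×14 boundary matrix has rank 13 and Smith normal form diag(1,1,1,1,1,1,1,1,1,1,1,1,1).

Reading off H_k = ker ∂_k / im ∂_{k+1}:

  H_0: rank C_0 − rank ∂_1 = 9 − 6 = 3, and the invariant factors of ∂_1 are all 1, so H_0 ≅ Z^3.

H_0 ≅ Z^3.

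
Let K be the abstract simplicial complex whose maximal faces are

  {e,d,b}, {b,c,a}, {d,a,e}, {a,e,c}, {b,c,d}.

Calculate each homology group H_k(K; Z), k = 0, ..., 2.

H_0 = Z,  H_1 = Z,  H_2 = 0.

Take the total order a < b < c < d < e on the vertex set. Then K (dimension 2) consists of the simplices:

  0-simplices (5): a, b, c, d, e
  1-simplices (10): ab, ac, ad, ae, bc, bd, be, cd, ce, de
  2-simplices (5): abc, ace, ade, bcd, bde

giving chain groups C_0 ≅ Z^5, C_1 ≅ Z^10, C_2 ≅ Z^5.

Boundary ∂_1: C_1 → C_0 is given by ∂[p,q] = [q] − [p]. For instance
  ∂ae = e − a.
The resulting 5×10 matrix has rank 4, and its Smith normal form has invariant factors (1,1,1,1).

∂_2: C_2 → C_1 maps a triangle to the signed sum of its edges. For instance
  ∂bcd = cd − bd + bc,
  ∂bde = de − be + bd.
The 10×5 boundary matrix has rank 5 and Smith normal form diag(1,1,1,1,1).

Computing H_k = (kernel of ∂_k) / (image of ∂_{k+1}):

  H_0: rank C_0 − rank ∂_1 = 5 − 4 = 1, and the invariant factors of ∂_1 are all 1, so H_0 ≅ Z.
  H_1: rank ker ∂_1 − rank ∂_2 = (10 − 4) − 5 = 1, and the invariant factors of ∂_2 are all 1, so H_1 ≅ Z.
  H_2: rank ker ∂_2 − rank ∂_3 = (5 − 5) − 0 = 0, and there is no ∂_3, so H_2 ≅ 0.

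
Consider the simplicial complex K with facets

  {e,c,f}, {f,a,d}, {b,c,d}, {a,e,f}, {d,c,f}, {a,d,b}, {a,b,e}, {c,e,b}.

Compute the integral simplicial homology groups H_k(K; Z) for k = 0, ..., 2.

Take the total order a < b < c < d < e < f on the vertex set. Then K (dimension 2) consists of the simplices:

  0-simplices (6): a, b, c, d, e, f
  1-simplices (12): ab, ad, ae, af, bc, bd, be, cd, ce, cf, df, ef
  2-simplices (8): abd, abe, adf, aef, bcd, bce, cdf, cef

giving chain groups C_0 ≅ Z^6, C_1 ≅ Z^12, C_2 ≅ Z^8.

Boundary ∂_1: C_1 → C_0 maps an edge to its endpoints' difference, ∂[p,q] = q − p. For instance
  ∂df = f − d.
As a 6×12 matrix over Z this has rank 5, with invariant factors (1,1,1,1,1).

Boundary ∂_2: C_2 → C_1 sends each 2-simplex [p,q,r] to [q,r] − [p,r] + [p,q]. For instance
  ∂abe = be − ae + ab,
  ∂cdf = df − cf + cd.
The resulting 12×8 matrix has rank 7, and its Smith normal form has invariant factors (1,1,1,1,1,1,1).

Computing H_k = (kernel of ∂_k) / (image of ∂_{k+1}):

  H_0: rank C_0 − rank ∂_1 = 6 − 5 = 1, and the invariant factors of ∂_1 are all 1, so H_0 = Z.
  H_1: rank ker ∂_1 − rank ∂_2 = (12 − 5) − 7 = 0, and the invariant factors of ∂_2 are all 1, so H_1 = 0.
  H_2: rank ker ∂_2 − rank ∂_3 = (8 − 7) − 0 = 1, and there is no ∂_3, so H_2 = Z.

As a check, the Euler characteristic is 6 − 12 + 8 = 2, which agrees with 1 − 0 + 1 = 2.

H_0 ≅ Z,  H_1 = 0,  H_2 ≅ Z.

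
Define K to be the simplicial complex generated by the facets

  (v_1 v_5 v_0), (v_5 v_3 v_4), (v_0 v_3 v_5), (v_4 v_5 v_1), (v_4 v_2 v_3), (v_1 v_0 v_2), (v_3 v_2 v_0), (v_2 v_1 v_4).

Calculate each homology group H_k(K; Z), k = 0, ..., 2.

Take the total order v_0 < v_1 < v_2 < v_3 < v_4 < v_5 on the vertex set. Then K (dimension 2) consists of the simplices:

  0-simplices (6): [v_0], [v_1], [v_2], [v_3], [v_4], [v_5]
  1-simplices (12): [v_0,v_1], [v_0,v_2], [v_0,v_3], [v_0,v_5], [v_1,v_2], [v_1,v_4], [v_1,v_5], [v_2,v_3], [v_2,v_4], [v_3,v_4], [v_3,v_5], [v_4,v_5]
  2-simplices (8): [v_0,v_1,v_2], [v_0,v_1,v_5], [v_0,v_2,v_3], [v_0,v_3,v_5], [v_1,v_2,v_4], [v_1,v_4,v_5], [v_2,v_3,v_4], [v_3,v_4,v_5]

giving chain groups C_0 ≅ Z^6, C_1 ≅ Z^12, C_2 ≅ Z^8.

∂_1: C_1 → C_0 is given by ∂[p,q] = [q] − [p]. For instance
  ∂[v_3,v_5] = [v_5] − [v_3].
This gives a 6×12 integer matrix of rank 5; reducing to Smith normal form yields diagonal entries (1,1,1,1,1).

Boundary ∂_2: C_2 → C_1 maps a triangle to the signed sum of its edges. For instance
  ∂[v_0,v_1,v_2] = [v_1,v_2] − [v_0,v_2] + [v_0,v_1],
  ∂[v_3,v_4,v_5] = [v_4,v_5] − [v_3,v_5] + [v_3,v_4].
The resulting 12×8 matrix has rank 7, and its Smith normal form has invariant factors (1,1,1,1,1,1,1).

Computing H_k = (kernel of ∂_k) / (image of ∂_{k+1}):

  H_0: rank C_0 − rank ∂_1 = 6 − 5 = 1, and the invariant factors of ∂_1 are all 1, so H_0 = Z.
  H_1: rank ker ∂_1 − rank ∂_2 = (12 − 5) − 7 = 0, and the invariant factors of ∂_2 are all 1, so H_1 = 0.
  H_2: rank ker ∂_2 − rank ∂_3 = (8 − 7) − 0 = 1, and there is no ∂_3, so H_2 = Z.

H_0 ≅ Z,  H_1 = 0,  H_2 ≅ Z.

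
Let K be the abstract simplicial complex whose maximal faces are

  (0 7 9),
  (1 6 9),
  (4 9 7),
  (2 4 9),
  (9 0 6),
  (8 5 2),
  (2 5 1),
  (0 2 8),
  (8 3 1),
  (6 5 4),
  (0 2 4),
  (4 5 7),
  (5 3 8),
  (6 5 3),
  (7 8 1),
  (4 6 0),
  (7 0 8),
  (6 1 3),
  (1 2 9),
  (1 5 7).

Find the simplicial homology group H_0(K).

K has 10 vertices, 30 edges, 20 triangles.
rank ∂_0 = 0, rank ∂_1 = 9 ⇒ b_0 = 10 − 0 − 9 = 1; all invariant factors of ∂_1 are 1 so no torsion. So H_0 = Z.

H_0 = Z.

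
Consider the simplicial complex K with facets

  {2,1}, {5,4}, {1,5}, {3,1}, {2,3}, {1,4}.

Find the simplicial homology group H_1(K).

Take the total order 1 < 2 < 3 < 4 < 5 on the vertex set. Then K (dimension 1) consists of the simplices:

  0-simplices (5): [1], [2], [3], [4], [5]
  1-simplices (6): [1,2], [1,3], [1,4], [1,5], [2,3], [4,5]

Hence C_0 ≅ Z^5, C_1 ≅ Z^6.

Boundary ∂_1: C_1 → C_0 maps an edge to its endpoints' difference, ∂[p,q] = q − p. For instance
  ∂[1,4] = [4] − [1].
The resulting 5×6 matrix has rank 4, and its Smith normal form has invariant factors (1,1,1,1).

From H_k ≅ ker(∂_k) / im(∂_{k+1}) we obtain:

  H_1: rank ker ∂_1 − rank ∂_2 = (6 − 4) − 0 = 2, and there is no ∂_2, so H_1 = Z^2.

H_1 ≅ Z^2.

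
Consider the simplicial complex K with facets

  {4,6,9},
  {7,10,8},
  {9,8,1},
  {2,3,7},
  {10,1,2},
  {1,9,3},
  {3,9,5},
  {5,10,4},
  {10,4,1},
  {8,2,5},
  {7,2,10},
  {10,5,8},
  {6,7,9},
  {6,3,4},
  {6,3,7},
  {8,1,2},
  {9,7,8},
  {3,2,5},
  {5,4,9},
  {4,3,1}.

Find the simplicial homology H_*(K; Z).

H_0 = Z,  H_1 = Z ⊕ Z/2,  H_2 = 0.

We work with the vertex ordering 1 < 2 < 3 < 4 < 5 < 6 < 7 < 8 < 9 < 10. The simplices of K, each written with vertices in increasing order, are:

  0-simplices (10): [1], [2], [3], [4], [5], [6], [7], [8], [9], [10]
  1-simplices (30): (30 of them)
  2-simplices (20): (20 of them)

giving chain groups C_0 ≅ Z^10, C_1 ≅ Z^30, C_2 ≅ Z^20.

The boundary map ∂_1: C_1 → C_0 sends each edge [p,q] (with p < q) to q − p.
As a 10×30 matrix over Z this has rank 9, with invariant factors (1,1,1,1,1,1,1,1,1).

The boundary map ∂_2: C_2 → C_1 maps a triangle to the signed sum of its edges. For instance
  ∂[5,8,10] = [8,10] − [5,10] + [5,8],
  ∂[4,5,10] = [5,10] − [4,10] + [4,5].
As a 30×20 matrix over Z this has rank 20, with invariant factors (1,1,1,1,1,1,1,1,1,1,1,1,1,1,1,1,1,1,1,2).

Reading off H_k = ker ∂_k / im ∂_{k+1}:

  H_0: rank C_0 − rank ∂_1 = 10 − 9 = 1, and the invariant factors of ∂_1 are all 1, so H_0 = Z.
  H_1: rank ker ∂_1 − rank ∂_2 = (30 − 9) − 20 = 1, and ∂_2 has invariant factor 2 > 1, so H_1 = Z ⊕ Z/2.
  H_2: rank ker ∂_2 − rank ∂_3 = (20 − 20) − 0 = 0, and there is no ∂_3, so H_2 = 0.

As a check, the Euler characteristic is 10 − 30 + 20 = 0, which agrees with 1 − 1 + 0 = 0.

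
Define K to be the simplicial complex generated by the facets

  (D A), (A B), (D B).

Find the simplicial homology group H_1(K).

Fix the vertex order A < B < D and write every simplex with vertices in increasing order. Then dim K = 1 and the simplices of K are:

  0-simplices (3): A, B, D
  1-simplices (3): AB, AD, BD

giving chain groups C_0 ≅ Z^3, C_1 ≅ Z^3.

Boundary ∂_1: C_1 → C_0 sends each edge [p,q] (with p < q) to q − p. For instance
  ∂BD = D − B.
As a 3×3 matrix over Z this has rank 2, with invariant factors (1,1).

Now H_k = ker ∂_k / im ∂_{k+1}, so:

  H_1: rank ker ∂_1 − rank ∂_2 = (3 − 2) − 0 = 1, and there is no ∂_2, so H_1 ≅ Z.

H_1 = Z.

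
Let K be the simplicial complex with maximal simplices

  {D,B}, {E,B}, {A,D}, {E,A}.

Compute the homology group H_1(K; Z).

H_1 ≅ Z.

Take the total order A < B < D < E on the vertex set. Then K (dimension 1) consists of the simplices:

  0-simplices (4): A, B, D, E
  1-simplices (4): AD, AE, BD, BE

giving chain groups C_0 ≅ Z^4, C_1 ≅ Z^4.

Boundary ∂_1: C_1 → C_0 maps an edge to its endpoints' difference, ∂[p,q] = q − p.
The resulting 4×4 matrix has rank 3, and its Smith normal form has invariant factors (1,1,1).

Reading off H_k = ker ∂_k / im ∂_{k+1}:

  H_1: rank ker ∂_1 − rank ∂_2 = (4 − 3) − 0 = 1, and there is no ∂_2, so H_1 ≅ Z.

(K is a triangulation of the circle S^1.)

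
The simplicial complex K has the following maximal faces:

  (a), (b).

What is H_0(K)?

H_0 ≅ Z^2.

We work with the vertex ordering a < b. The simplices of K, each written with vertices in increasing order, are:

  0-simplices (2): a, b

so the chain groups are C_0 ≅ Z^2.

Reading off H_k = ker ∂_k / im ∂_{k+1}:

  H_0: rank C_0 − rank ∂_1 = 2 − 0 = 2, and there is no ∂_1, so H_0 = Z^2.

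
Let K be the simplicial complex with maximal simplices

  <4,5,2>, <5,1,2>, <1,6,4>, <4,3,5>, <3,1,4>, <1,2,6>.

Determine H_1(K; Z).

H_1 ≅ Z.

Fix the vertex order 1 < 2 < 3 < 4 < 5 < 6 and write every simplex with vertices in increasing order. Then dim K = 2 and the simplices of K are:

  0-simplices (6): [1], [2], [3], [4], [5], [6]
  1-simplices (12): [1,2], [1,3], [1,4], [1,5], [1,6], [2,4], [2,5], [2,6], [3,4], [3,5], [4,5], [4,6]
  2-simplices (6): [1,2,5], [1,2,6], [1,3,4], [1,4,6], [2,4,5], [3,4,5]

so the chain groups are C_0 ≅ Z^6, C_1 ≅ Z^12, C_2 ≅ Z^6.

The boundary map ∂_1: C_1 → C_0 maps an edge to its endpoints' difference, ∂[p,q] = q − p. For instance
  ∂[3,4] = [4] − [3].
As a 6×12 matrix over Z this has rank 5, with invariant factors (1,1,1,1,1).

The boundary map ∂_2: C_2 → C_1 maps a triangle to the signed sum of its edges. For instance
  ∂[1,2,5] = [2,5] − [1,5] + [1,2],
  ∂[2,4,5] = [4,5] − [2,5] + [2,4].
The resulting 12×6 matrix has rank 6, and its Smith normal form has invariant factors (1,1,1,1,1,1).

Now H_k = ker ∂_k / im ∂_{k+1}, so:

  H_1: rank ker ∂_1 − rank ∂_2 = (12 − 5) − 6 = 1, and the invariant factors of ∂_2 are all 1, so H_1 ≅ Z.

(K is a triangulation of the cylinder S^1 x I.)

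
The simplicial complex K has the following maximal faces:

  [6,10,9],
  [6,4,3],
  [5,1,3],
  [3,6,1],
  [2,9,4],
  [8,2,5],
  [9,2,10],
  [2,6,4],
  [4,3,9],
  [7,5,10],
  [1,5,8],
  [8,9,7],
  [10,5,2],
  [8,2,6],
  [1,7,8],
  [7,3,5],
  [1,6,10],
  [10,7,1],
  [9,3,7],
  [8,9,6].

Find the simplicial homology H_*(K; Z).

H_0 ≅ Z,  H_1 ≅ Z ⊕ Z_2,  H_2 = 0.

Take the total order 1 < 2 < 3 < 4 < 5 < 6 < 7 < 8 < 9 < 10 on the vertex set. Then K (dimension 2) consists of the simplices:

  0-simplices (10): [1], [2], [3], [4], [5], [6], [7], [8], [9], [10]
  1-simplices (30): (30 of them)
  2-simplices (20): (20 of them)

giving chain groups C_0 ≅ Z^10, C_1 ≅ Z^30, C_2 ≅ Z^20.

Boundary ∂_1: C_1 → C_0 is given by ∂[p,q] = [q] − [p].
This gives a 10×30 integer matrix of rank 9; reducing to Smith normal form yields diagonal entries (1,1,1,1,1,1,1,1,1).

∂_2: C_2 → C_1 sends each 2-simplex [p,q,r] to [q,r] − [p,r] + [p,q]. For instance
  ∂[1,7,10] = [7,10] − [1,10] + [1,7],
  ∂[2,4,9] = [4,9] − [2,9] + [2,4].
This gives a 30×20 integer matrix of rank 20; reducing to Smith normal form yields diagonal entries (1,1,1,1,1,1,1,1,1,1,1,1,1,1,1,1,1,1,1,2).

Now H_k = ker ∂_k / im ∂_{k+1}, so:

  H_0: rank C_0 − rank ∂_1 = 10 − 9 = 1, and the invariant factors of ∂_1 are all 1, so H_0 = Z.
  H_1: rank ker ∂_1 − rank ∂_2 = (30 − 9) − 20 = 1, and ∂_2 has invariant factor 2 > 1, so H_1 = Z ⊕ Z_2.
  H_2: rank ker ∂_2 − rank ∂_3 = (20 − 20) − 0 = 0, and there is no ∂_3, so H_2 = 0.

As a check, the Euler characteristic is 10 − 30 + 20 = 0, which agrees with 1 − 1 + 0 = 0.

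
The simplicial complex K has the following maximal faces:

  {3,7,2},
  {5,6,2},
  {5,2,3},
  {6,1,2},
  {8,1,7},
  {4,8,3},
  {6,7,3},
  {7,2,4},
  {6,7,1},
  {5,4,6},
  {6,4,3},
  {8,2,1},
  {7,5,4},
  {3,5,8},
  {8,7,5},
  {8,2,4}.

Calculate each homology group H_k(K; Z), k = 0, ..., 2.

Take the total order 1 < 2 < 3 < 4 < 5 < 6 < 7 < 8 on the vertex set. Then K (dimension 2) consists of the simplices:

  0-simplices (8): [1], [2], [3], [4], [5], [6], [7], [8]
  1-simplices (24): (24 of them)
  2-simplices (16): [1,2,6], [1,2,8], [1,6,7], [1,7,8], [2,3,5], [2,3,7], [2,4,7], [2,4,8], [2,5,6], [3,4,6], [3,4,8], [3,5,8], [3,6,7], [4,5,6], [4,5,7], [5,7,8]

giving chain groups C_0 ≅ Z^8, C_1 ≅ Z^24, C_2 ≅ Z^16.

The boundary map ∂_1: C_1 → C_0 is given by ∂[p,q] = [q] − [p].
The 8×24 boundary matrix has rank 7 and Smith normal form diag(1,1,1,1,1,1,1).

The boundary map ∂_2: C_2 → C_1 acts by ∂[p,q,r] = [q,r] − [p,r] + [p,q]. For instance
  ∂[4,5,6] = [5,6] − [4,6] + [4,5],
  ∂[3,4,8] = [4,8] − [3,8] + [3,4].
The 24×16 boundary matrix has rank 15 and Smith normal form diag(1,1,1,1,1,1,1,1,1,1,1,1,1,1,1).

Computing H_k = (kernel of ∂_k) / (image of ∂_{k+1}):

  H_0: rank C_0 − rank ∂_1 = 8 − 7 = 1, and the invariant factors of ∂_1 are all 1, so H_0 = Z.
  H_1: rank ker ∂_1 − rank ∂_2 = (24 − 7) − 15 = 2, and the invariant factors of ∂_2 are all 1, so H_1 = Z^2.
  H_2: rank ker ∂_2 − rank ∂_3 = (16 − 15) − 0 = 1, and there is no ∂_3, so H_2 = Z.

H_0 = Z,  H_1 = Z^2,  H_2 = Z.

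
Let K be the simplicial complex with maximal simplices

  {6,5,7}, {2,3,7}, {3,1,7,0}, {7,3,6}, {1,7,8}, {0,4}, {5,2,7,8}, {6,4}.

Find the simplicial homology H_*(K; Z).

H_0 ≅ Z,  H_1 ≅ Z,  H_2 = 0,  H_3 = 0.

We work with the vertex ordering 0 < 1 < 2 < 3 < 4 < 5 < 6 < 7 < 8. The simplices of K, each written with vertices in increasing order, are:

  0-simplices (9): [0], [1], [2], [3], [4], [5], [6], [7], [8]
  1-simplices (19): [0,1], [0,3], [0,4], [0,7], [1,3], [1,7], [1,8], [2,3], [2,5], [2,7], [2,8], [3,6], [3,7], [4,6], [5,6], [5,7], [5,8], [6,7], [7,8]
  2-simplices (12): [0,1,3], [0,1,7], [0,3,7], [1,3,7], [1,7,8], [2,3,7], [2,5,7], [2,5,8], [2,7,8], [3,6,7], [5,6,7], [5,7,8]
  3-simplices (2): [0,1,3,7], [2,5,7,8]

giving chain groups C_0 ≅ Z^9, C_1 ≅ Z^19, C_2 ≅ Z^12, C_3 ≅ Z^2.

Boundary ∂_1: C_1 → C_0 sends each edge [p,q] (with p < q) to q − p. For instance
  ∂[0,7] = [7] − [0].
The resulting 9×19 matrix has rank 8, and its Smith normal form has invariant factors (1,1,1,1,1,1,1,1).

The boundary map ∂_2: C_2 → C_1 maps a triangle to the signed sum of its edges. For instance
  ∂[0,1,7] = [1,7] − [0,7] + [0,1],
  ∂[3,6,7] = [6,7] − [3,7] + [3,6].
This gives a 19×12 integer matrix of rank 10; reducing to Smith normal form yields diagonal entries (1,1,1,1,1,1,1,1,1,1).

∂_3: C_3 → C_2 sends each 3-simplex σ to the alternating sum Σ_i (−1)^i (σ with its i-th vertex removed). For instance
  ∂[2,5,7,8] = [5,7,8] − [2,7,8] + [2,5,8] − [2,5,7],
  ∂[0,1,3,7] = [1,3,7] − [0,3,7] + [0,1,7] − [0,1,3].
The resulting 12×2 matrix has rank 2, and its Smith normal form has invariant factors (1,1).

From H_k ≅ ker(∂_k) / im(∂_{k+1}) we obtain:

  H_0: rank C_0 − rank ∂_1 = 9 − 8 = 1, and the invariant factors of ∂_1 are all 1, so H_0 = Z.
  H_1: rank ker ∂_1 − rank ∂_2 = (19 − 8) − 10 = 1, and the invariant factors of ∂_2 are all 1, so H_1 = Z.
  H_2: rank ker ∂_2 − rank ∂_3 = (12 − 10) − 2 = 0, and the invariant factors of ∂_3 are all 1, so H_2 = 0.
  H_3: rank ker ∂_3 − rank ∂_4 = (2 − 2) − 0 = 0, and there is no ∂_4, so H_3 = 0.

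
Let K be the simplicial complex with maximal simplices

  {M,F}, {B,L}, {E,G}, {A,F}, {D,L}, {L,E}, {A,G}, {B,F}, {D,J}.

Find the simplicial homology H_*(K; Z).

H_0 ≅ Z,  H_1 ≅ Z.

Fix the vertex order A < B < D < E < F < G < J < L < M and write every simplex with vertices in increasing order. Then dim K = 1 and the simplices of K are:

  0-simplices (9): A, B, D, E, F, G, J, L, M
  1-simplices (9): AF, AG, BF, BL, DJ, DL, EG, EL, FM

giving chain groups C_0 ≅ Z^9, C_1 ≅ Z^9.

∂_1: C_1 → C_0 maps an edge to its endpoints' difference, ∂[p,q] = q − p.
The resulting 9×9 matrix has rank 8, and its Smith normal form has invariant factors (1,1,1,1,1,1,1,1).

Reading off H_k = ker ∂_k / im ∂_{k+1}:

  H_0: rank C_0 − rank ∂_1 = 9 − 8 = 1, and the invariant factors of ∂_1 are all 1, so H_0 = Z.
  H_1: rank ker ∂_1 − rank ∂_2 = (9 − 8) − 0 = 1, and there is no ∂_2, so H_1 = Z.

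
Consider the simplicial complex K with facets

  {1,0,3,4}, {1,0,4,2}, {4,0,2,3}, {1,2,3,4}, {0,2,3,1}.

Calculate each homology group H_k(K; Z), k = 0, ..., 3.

We work with the vertex ordering 0 < 1 < 2 < 3 < 4. The simplices of K, each written with vertices in increasing order, are:

  0-simplices (5): [0], [1], [2], [3], [4]
  1-simplices (10): [0,1], [0,2], [0,3], [0,4], [1,2], [1,3], [1,4], [2,3], [2,4], [3,4]
  2-simplices (10): [0,1,2], [0,1,3], [0,1,4], [0,2,3], [0,2,4], [0,3,4], [1,2,3], [1,2,4], [1,3,4], [2,3,4]
  3-simplices (5): [0,1,2,3], [0,1,2,4], [0,1,3,4], [0,2,3,4], [1,2,3,4]

giving chain groups C_0 ≅ Z^5, C_1 ≅ Z^10, C_2 ≅ Z^10, C_3 ≅ Z^5.

Boundary ∂_1: C_1 → C_0 maps an edge to its endpoints' difference, ∂[p,q] = q − p. For instance
  ∂[0,1] = [1] − [0].
As a 5×10 matrix over Z this has rank 4, with invariant factors (1,1,1,1).

The boundary map ∂_2: C_2 → C_1 maps a triangle to the signed sum of its edges. For instance
  ∂[0,3,4] = [3,4] − [0,4] + [0,3],
  ∂[0,2,3] = [2,3] − [0,3] + [0,2].
The 10×10 boundary matrix has rank 6 and Smith normal form diag(1,1,1,1,1,1).

∂_3: C_3 → C_2 sends each 3-simplex σ to the alternating sum Σ_i (−1)^i (σ with its i-th vertex removed). For instance
  ∂[0,2,3,4] = [2,3,4] − [0,3,4] + [0,2,4] − [0,2,3],
  ∂[0,1,2,4] = [1,2,4] − [0,2,4] + [0,1,4] − [0,1,2].
This gives a 10×5 integer matrix of rank 4; reducing to Smith normal form yields diagonal entries (1,1,1,1).

From H_k ≅ ker(∂_k) / im(∂_{k+1}) we obtain:

  H_0: rank C_0 − rank ∂_1 = 5 − 4 = 1, and the invariant factors of ∂_1 are all 1, so H_0 = Z.
  H_1: rank ker ∂_1 − rank ∂_2 = (10 − 4) − 6 = 0, and the invariant factors of ∂_2 are all 1, so H_1 = 0.
  H_2: rank ker ∂_2 − rank ∂_3 = (10 − 6) − 4 = 0, and the invariant factors of ∂_3 are all 1, so H_2 = 0.
  H_3: rank ker ∂_3 − rank ∂_4 = (5 − 4) − 0 = 1, and there is no ∂_4, so H_3 = Z.

As a check, the Euler characteristic is 5 − 10 + 10 − 5 = 0, which agrees with 1 − 0 + 0 − 1 = 0.

H_0 ≅ Z,  H_1 = 0,  H_2 = 0,  H_3 ≅ Z.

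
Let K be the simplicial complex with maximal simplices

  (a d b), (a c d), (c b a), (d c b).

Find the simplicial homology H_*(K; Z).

Fix the vertex order a < b < c < d and write every simplex with vertices in increasing order. Then dim K = 2 and the simplices of K are:

  0-simplices (4): a, b, c, d
  1-simplices (6): ab, ac, ad, bc, bd, cd
  2-simplices (4): abc, abd, acd, bcd

giving chain groups C_0 ≅ Z^4, C_1 ≅ Z^6, C_2 ≅ Z^4.

∂_1: C_1 → C_0 sends each edge [p,q] (with p < q) to q − p.
This gives a 4×6 integer matrix of rank 3; reducing to Smith normal form yields diagonal entries (1,1,1).

Boundary ∂_2: C_2 → C_1 sends each 2-simplex [p,q,r] to [q,r] − [p,r] + [p,q]. For instance
  ∂bcd = cd − bd + bc,
  ∂abd = bd − ad + ab.
This gives a 6×4 integer matrix of rank 3; reducing to Smith normal form yields diagonal entries (1,1,1).

From H_k ≅ ker(∂_k) / im(∂_{k+1}) we obtain:

  H_0: rank C_0 − rank ∂_1 = 4 − 3 = 1, and the invariant factors of ∂_1 are all 1, so H_0 ≅ Z.
  H_1: rank ker ∂_1 − rank ∂_2 = (6 − 3) − 3 = 0, and the invariant factors of ∂_2 are all 1, so H_1 ≅ 0.
  H_2: rank ker ∂_2 − rank ∂_3 = (4 − 3) − 0 = 1, and there is no ∂_3, so H_2 ≅ Z.

As a check, the Euler characteristic is 4 − 6 + 4 = 2, which agrees with 1 − 0 + 1 = 2.

H_0 = Z,  H_1 = 0,  H_2 = Z.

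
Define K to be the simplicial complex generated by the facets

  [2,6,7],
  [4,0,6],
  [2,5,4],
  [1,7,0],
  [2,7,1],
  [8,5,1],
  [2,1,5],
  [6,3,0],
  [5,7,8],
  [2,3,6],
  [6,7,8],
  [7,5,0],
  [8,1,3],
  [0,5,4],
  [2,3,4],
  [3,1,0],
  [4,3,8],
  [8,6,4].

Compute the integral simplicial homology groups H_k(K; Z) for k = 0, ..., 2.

H_0 ≅ Z,  H_1 ≅ Z ⊕ Z/2,  H_2 = 0.

We work with the vertex ordering 0 < 1 < 2 < 3 < 4 < 5 < 6 < 7 < 8. The simplices of K, each written with vertices in increasing order, are:

  0-simplices (9): [0], [1], [2], [3], [4], [5], [6], [7], [8]
  1-simplices (27): (27 of them)
  2-simplices (18): [0,1,3], [0,1,7], [0,3,6], [0,4,5], [0,4,6], [0,5,7], [1,2,5], [1,2,7], [1,3,8], [1,5,8], [2,3,4], [2,3,6], [2,4,5], [2,6,7], [3,4,8], [4,6,8], [5,7,8], [6,7,8]

giving chain groups C_0 ≅ Z^9, C_1 ≅ Z^27, C_2 ≅ Z^18.

The boundary map ∂_1: C_1 → C_0 is given by ∂[p,q] = [q] − [p].
This gives a 9×27 integer matrix of rank 8; reducing to Smith normal form yields diagonal entries (1,1,1,1,1,1,1,1).

Boundary ∂_2: C_2 → C_1 maps a triangle to the signed sum of its edges. For instance
  ∂[5,7,8] = [7,8] − [5,8] + [5,7],
  ∂[0,5,7] = [5,7] − [0,7] + [0,5].
This gives a 27×18 integer matrix of rank 18; reducing to Smith normal form yields diagonal entries (1,1,1,1,1,1,1,1,1,1,1,1,1,1,1,1,1,2).

Reading off H_k = ker ∂_k / im ∂_{k+1}:

  H_0: rank C_0 − rank ∂_1 = 9 − 8 = 1, and the invariant factors of ∂_1 are all 1, so H_0 ≅ Z.
  H_1: rank ker ∂_1 − rank ∂_2 = (27 − 8) − 18 = 1, and ∂_2 has invariant factor 2 > 1, so H_1 ≅ Z ⊕ Z/2.
  H_2: rank ker ∂_2 − rank ∂_3 = (18 − 18) − 0 = 0, and there is no ∂_3, so H_2 ≅ 0.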